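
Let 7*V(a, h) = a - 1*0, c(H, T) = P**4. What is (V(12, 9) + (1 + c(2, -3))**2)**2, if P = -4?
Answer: 213772146025/49 ≈ 4.3627e+9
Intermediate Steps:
c(H, T) = 256 (c(H, T) = (-4)**4 = 256)
V(a, h) = a/7 (V(a, h) = (a - 1*0)/7 = (a + 0)/7 = a/7)
(V(12, 9) + (1 + c(2, -3))**2)**2 = ((1/7)*12 + (1 + 256)**2)**2 = (12/7 + 257**2)**2 = (12/7 + 66049)**2 = (462355/7)**2 = 213772146025/49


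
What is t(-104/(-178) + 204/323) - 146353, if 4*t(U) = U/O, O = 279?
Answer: -69047735003/471789 ≈ -1.4635e+5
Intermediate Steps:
t(U) = U/1116 (t(U) = (U/279)/4 = U/1116)
t(-104/(-178) + 204/323) - 146353 = (-104/(-178) + 204/323)/1116 - 146353 = (-104*(-1/178) + 204*(1/323))/1116 - 146353 = (52/89 + 12/19)/1116 - 146353 = (1/1116)*(2056/1691) - 146353 = 514/471789 - 146353 = -69047735003/471789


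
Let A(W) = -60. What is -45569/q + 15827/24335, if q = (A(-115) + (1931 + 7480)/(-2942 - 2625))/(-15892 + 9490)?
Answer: -1197632961645181/253254345 ≈ -4.7290e+6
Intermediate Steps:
q = 10407/1079998 (q = (-60 + (1931 + 7480)/(-2942 - 2625))/(-15892 + 9490) = (-60 + 9411/(-5567))/(-6402) = (-60 + 9411*(-1/5567))*(-1/6402) = (-60 - 9411/5567)*(-1/6402) = -343431/5567*(-1/6402) = 10407/1079998 ≈ 0.0096361)
-45569/q + 15827/24335 = -45569/10407/1079998 + 15827/24335 = -45569*1079998/10407 + 15827*(1/24335) = -49214428862/10407 + 15827/24335 = -1197632961645181/253254345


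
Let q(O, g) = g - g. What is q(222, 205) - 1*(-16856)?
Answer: 16856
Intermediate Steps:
q(O, g) = 0
q(222, 205) - 1*(-16856) = 0 - 1*(-16856) = 0 + 16856 = 16856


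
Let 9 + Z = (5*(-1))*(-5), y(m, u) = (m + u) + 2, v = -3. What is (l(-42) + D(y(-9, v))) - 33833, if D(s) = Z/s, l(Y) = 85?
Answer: -168748/5 ≈ -33750.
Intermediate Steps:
y(m, u) = 2 + m + u
Z = 16 (Z = -9 + (5*(-1))*(-5) = -9 - 5*(-5) = -9 + 25 = 16)
D(s) = 16/s
(l(-42) + D(y(-9, v))) - 33833 = (85 + 16/(2 - 9 - 3)) - 33833 = (85 + 16/(-10)) - 33833 = (85 + 16*(-1/10)) - 33833 = (85 - 8/5) - 33833 = 417/5 - 33833 = -168748/5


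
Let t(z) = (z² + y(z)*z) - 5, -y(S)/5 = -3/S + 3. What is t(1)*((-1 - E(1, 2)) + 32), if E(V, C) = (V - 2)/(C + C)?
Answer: -125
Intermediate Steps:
y(S) = -15 + 15/S (y(S) = -5*(-3/S + 3) = -5*(3 - 3/S) = -15 + 15/S)
E(V, C) = (-2 + V)/(2*C) (E(V, C) = (-2 + V)/((2*C)) = (-2 + V)*(1/(2*C)) = (-2 + V)/(2*C))
t(z) = -5 + z² + z*(-15 + 15/z) (t(z) = (z² + (-15 + 15/z)*z) - 5 = (z² + z*(-15 + 15/z)) - 5 = -5 + z² + z*(-15 + 15/z))
t(1)*((-1 - E(1, 2)) + 32) = (10 + 1² - 15*1)*((-1 - (-2 + 1)/(2*2)) + 32) = (10 + 1 - 15)*((-1 - (-1)/(2*2)) + 32) = -4*((-1 - 1*(-¼)) + 32) = -4*((-1 + ¼) + 32) = -4*(-¾ + 32) = -4*125/4 = -125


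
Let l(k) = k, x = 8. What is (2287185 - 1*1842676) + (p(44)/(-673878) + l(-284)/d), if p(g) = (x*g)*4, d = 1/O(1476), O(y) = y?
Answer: 8532979471/336939 ≈ 25325.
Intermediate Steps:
d = 1/1476 ≈ 0.00067751
p(g) = 32*g (p(g) = (8*g)*4 = 32*g)
(2287185 - 1*1842676) + (p(44)/(-673878) + l(-284)/d) = (2287185 - 1*1842676) + ((32*44)/(-673878) - 284/1/1476) = (2287185 - 1842676) + (1408*(-1/673878) - 284*1476) = 444509 + (-704/336939 - 419184) = 444509 - 141239438480/336939 = 8532979471/336939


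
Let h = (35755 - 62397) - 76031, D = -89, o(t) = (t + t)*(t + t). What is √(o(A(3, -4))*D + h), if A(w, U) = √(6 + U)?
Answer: I*√103385 ≈ 321.54*I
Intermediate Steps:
o(t) = 4*t² (o(t) = (2*t)*(2*t) = 4*t²)
h = -102673 (h = -26642 - 76031 = -102673)
√(o(A(3, -4))*D + h) = √((4*(√(6 - 4))²)*(-89) - 102673) = √((4*(√2)²)*(-89) - 102673) = √((4*2)*(-89) - 102673) = √(8*(-89) - 102673) = √(-712 - 102673) = √(-103385) = I*√103385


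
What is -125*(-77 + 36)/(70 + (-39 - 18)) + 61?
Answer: 5918/13 ≈ 455.23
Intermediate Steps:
-125*(-77 + 36)/(70 + (-39 - 18)) + 61 = -(-5125)/(70 - 57) + 61 = -(-5125)/13 + 61 = -125*(-41/13) + 61 = 5125/13 + 61 = 5918/13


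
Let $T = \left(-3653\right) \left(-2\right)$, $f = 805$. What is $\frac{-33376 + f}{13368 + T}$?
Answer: $- \frac{32571}{20674} \approx -1.5755$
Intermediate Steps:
$T = 7306$
$\frac{-33376 + f}{13368 + T} = \frac{-33376 + 805}{13368 + 7306} = - \frac{32571}{20674}$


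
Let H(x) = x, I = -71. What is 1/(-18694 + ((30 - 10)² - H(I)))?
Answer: -1/18223 ≈ -5.4876e-5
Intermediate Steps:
1/(-18694 + ((30 - 10)² - H(I))) = 1/(-18694 + ((30 - 10)² - 1*(-71))) = 1/(-18694 + (20² + 71)) = 1/(-18694 + (400 + 71)) = 1/(-18694 + 471) = 1/(-18223) = -1/18223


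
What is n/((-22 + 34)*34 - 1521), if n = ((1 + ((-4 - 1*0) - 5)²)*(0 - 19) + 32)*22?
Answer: 4796/159 ≈ 30.164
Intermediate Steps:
n = -33572 (n = ((1 + ((-4 + 0) - 5)²)*(-19) + 32)*22 = ((1 + (-4 - 5)²)*(-19) + 32)*22 = ((1 + (-9)²)*(-19) + 32)*22 = ((1 + 81)*(-19) + 32)*22 = (82*(-19) + 32)*22 = (-1558 + 32)*22 = -1526*22 = -33572)
n/((-22 + 34)*34 - 1521) = -33572/((-22 + 34)*34 - 1521) = -33572/(12*34 - 1521) = -33572/(408 - 1521) = -33572/(-1113) = -33572*(-1/1113) = 4796/159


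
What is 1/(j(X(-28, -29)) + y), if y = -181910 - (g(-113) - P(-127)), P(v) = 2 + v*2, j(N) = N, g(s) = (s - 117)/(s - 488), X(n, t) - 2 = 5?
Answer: -601/109475385 ≈ -5.4898e-6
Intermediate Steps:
X(n, t) = 7 (X(n, t) = 2 + 5 = 7)
g(s) = (-117 + s)/(-488 + s)
P(v) = 2 + 2*v
y = -109479592/601 (y = -181910 - ((-117 - 113)/(-488 - 113) - (2 + 2*(-127))) = -181910 - (-230/(-601) - (2 - 254)) = -181910 - (-1/601*(-230) - 1*(-252)) = -181910 - (230/601 + 252) = -181910 - 1*151682/601 = -181910 - 151682/601 = -109479592/601 ≈ -1.8216e+5)
1/(j(X(-28, -29)) + y) = 1/(7 - 109479592/601) = 1/(-109475385/601) = -601/109475385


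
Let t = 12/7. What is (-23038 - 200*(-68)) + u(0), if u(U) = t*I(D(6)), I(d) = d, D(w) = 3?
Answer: -66030/7 ≈ -9432.9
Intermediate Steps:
t = 12/7 (t = 12*(⅐) = 12/7 ≈ 1.7143)
u(U) = 36/7 (u(U) = (12/7)*3 = 36/7)
(-23038 - 200*(-68)) + u(0) = (-23038 - 200*(-68)) + 36/7 = (-23038 + 13600) + 36/7 = -9438 + 36/7 = -66030/7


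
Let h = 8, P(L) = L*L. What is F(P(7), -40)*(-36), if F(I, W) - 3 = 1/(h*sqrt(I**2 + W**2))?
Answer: -108 - 9*sqrt(4001)/8002 ≈ -108.07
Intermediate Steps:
P(L) = L**2
F(I, W) = 3 + 1/(8*sqrt(I**2 + W**2))
F(P(7), -40)*(-36) = (3 + 1/(8*sqrt((7**2)**2 + (-40)**2)))*(-36) = (3 + 1/(8*sqrt(49**2 + 1600)))*(-36) = (3 + 1/(8*sqrt(2401 + 1600)))*(-36) = (3 + 1/(8*sqrt(4001)))*(-36) = (3 + (sqrt(4001)/4001)/8)*(-36) = (3 + sqrt(4001)/32008)*(-36) = -108 - 9*sqrt(4001)/8002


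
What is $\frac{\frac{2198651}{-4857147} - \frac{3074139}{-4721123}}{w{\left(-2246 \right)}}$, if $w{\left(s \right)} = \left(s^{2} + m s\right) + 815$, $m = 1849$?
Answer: $\frac{4551443216360}{20465558244018722637} \approx 2.224 \cdot 10^{-7}$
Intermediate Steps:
$w{\left(s \right)} = 815 + s^{2} + 1849 s$ ($w{\left(s \right)} = \left(s^{2} + 1849 s\right) + 815 = 815 + s^{2} + 1849 s$)
$\frac{\frac{2198651}{-4857147} - \frac{3074139}{-4721123}}{w{\left(-2246 \right)}} = \frac{\frac{2198651}{-4857147} - \frac{3074139}{-4721123}}{815 + \left(-2246\right)^{2} + 1849 \left(-2246\right)} = \frac{2198651 \left(- \frac{1}{4857147}\right) - - \frac{3074139}{4721123}}{815 + 5044516 - 4152854} = \frac{- \frac{2198651}{4857147} + \frac{3074139}{4721123}}{892477} = \frac{4551443216360}{22931188416081} \cdot \frac{1}{892477} = \frac{4551443216360}{20465558244018722637}$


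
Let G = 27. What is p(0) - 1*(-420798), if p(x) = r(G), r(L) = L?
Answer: 420825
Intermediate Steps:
p(x) = 27
p(0) - 1*(-420798) = 27 - 1*(-420798) = 27 + 420798 = 420825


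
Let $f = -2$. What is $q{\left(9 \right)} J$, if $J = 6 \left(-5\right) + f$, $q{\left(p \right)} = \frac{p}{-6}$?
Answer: $48$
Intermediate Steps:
$q{\left(p \right)} = - \frac{p}{6}$ ($q{\left(p \right)} = p \left(- \frac{1}{6}\right) = - \frac{p}{6}$)
$J = -32$ ($J = 6 \left(-5\right) - 2 = -30 - 2 = -32$)
$q{\left(9 \right)} J = \left(- \frac{1}{6}\right) 9 \left(-32\right) = \left(- \frac{3}{2}\right) \left(-32\right) = 48$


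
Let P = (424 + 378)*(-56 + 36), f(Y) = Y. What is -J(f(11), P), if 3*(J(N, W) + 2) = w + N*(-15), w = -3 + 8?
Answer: 166/3 ≈ 55.333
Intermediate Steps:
w = 5
P = -16040 (P = 802*(-20) = -16040)
J(N, W) = -⅓ - 5*N (J(N, W) = -2 + (5 + N*(-15))/3 = -2 + (5 - 15*N)/3 = -2 + (5/3 - 5*N) = -⅓ - 5*N)
-J(f(11), P) = -(-⅓ - 5*11) = -(-⅓ - 55) = -1*(-166/3) = 166/3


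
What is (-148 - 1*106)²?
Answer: 64516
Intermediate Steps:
(-148 - 1*106)² = (-148 - 106)² = (-254)² = 64516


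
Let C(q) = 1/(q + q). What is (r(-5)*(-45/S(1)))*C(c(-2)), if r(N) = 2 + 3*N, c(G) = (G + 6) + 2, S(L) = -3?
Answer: -65/4 ≈ -16.250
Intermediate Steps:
c(G) = 8 + G (c(G) = (6 + G) + 2 = 8 + G)
C(q) = 1/(2*q)
(r(-5)*(-45/S(1)))*C(c(-2)) = ((2 + 3*(-5))*(-45/(-3)))*(1/(2*(8 - 2))) = ((2 - 15)*(-45*(-⅓)))*((½)/6) = (-13*15)*((½)*(⅙)) = -195*1/12 = -65/4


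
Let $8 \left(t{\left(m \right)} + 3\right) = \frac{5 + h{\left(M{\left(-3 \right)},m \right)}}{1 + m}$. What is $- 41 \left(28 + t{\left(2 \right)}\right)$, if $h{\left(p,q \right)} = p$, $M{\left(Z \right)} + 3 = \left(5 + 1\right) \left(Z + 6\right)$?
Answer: $- \frac{6355}{6} \approx -1059.2$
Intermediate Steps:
$M{\left(Z \right)} = 33 + 6 Z$ ($M{\left(Z \right)} = -3 + \left(5 + 1\right) \left(Z + 6\right) = -3 + 6 \left(6 + Z\right) = -3 + \left(36 + 6 Z\right) = 33 + 6 Z$)
$t{\left(m \right)} = -3 + \frac{5}{2 \left(1 + m\right)}$ ($t{\left(m \right)} = -3 + \frac{\left(5 + \left(33 + 6 \left(-3\right)\right)\right) \frac{1}{1 + m}}{8} = -3 + \frac{\left(5 + \left(33 - 18\right)\right) \frac{1}{1 + m}}{8} = -3 + \frac{\left(5 + 15\right) \frac{1}{1 + m}}{8} = -3 + \frac{20 \frac{1}{1 + m}}{8} = -3 + \frac{5}{2 \left(1 + m\right)}$)
$- 41 \left(28 + t{\left(2 \right)}\right) = - 41 \left(28 + \frac{-1 - 12}{2 \left(1 + 2\right)}\right) = - 41 \left(28 + \frac{-1 - 12}{2 \cdot 3}\right) = - 41 \left(28 + \frac{1}{2} \cdot \frac{1}{3} \left(-13\right)\right) = - 41 \left(28 - \frac{13}{6}\right) = \left(-41\right) \frac{155}{6} = - \frac{6355}{6}$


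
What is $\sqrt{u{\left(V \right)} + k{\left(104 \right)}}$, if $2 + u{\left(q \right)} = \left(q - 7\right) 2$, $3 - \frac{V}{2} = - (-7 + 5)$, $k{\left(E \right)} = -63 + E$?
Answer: $\sqrt{29} \approx 5.3852$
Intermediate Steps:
$V = 2$ ($V = 6 - 2 \left(- (-7 + 5)\right) = 6 - 2 \left(\left(-1\right) \left(-2\right)\right) = 6 - 4 = 2$)
$u{\left(q \right)} = -16 + 2 q$ ($u{\left(q \right)} = -2 + \left(q - 7\right) 2 = -2 + \left(-7 + q\right) 2 = -2 + \left(-14 + 2 q\right) = -16 + 2 q$)
$\sqrt{u{\left(V \right)} + k{\left(104 \right)}} = \sqrt{\left(-16 + 2 \cdot 2\right) + \left(-63 + 104\right)} = \sqrt{\left(-16 + 4\right) + 41} = \sqrt{-12 + 41} = \sqrt{29}$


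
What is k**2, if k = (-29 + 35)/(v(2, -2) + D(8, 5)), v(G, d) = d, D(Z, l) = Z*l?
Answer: 9/361 ≈ 0.024931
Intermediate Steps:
k = 3/19 (k = (-29 + 35)/(-2 + 8*5) = 6/(-2 + 40) = 6/38 = 6*(1/38) = 3/19 ≈ 0.15789)
k**2 = (3/19)**2 = 9/361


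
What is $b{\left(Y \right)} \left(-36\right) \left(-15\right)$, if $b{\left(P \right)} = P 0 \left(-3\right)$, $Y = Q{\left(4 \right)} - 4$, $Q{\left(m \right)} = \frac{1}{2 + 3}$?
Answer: $0$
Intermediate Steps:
$Q{\left(m \right)} = \frac{1}{5}$
$Y = - \frac{19}{5}$ ($Y = \frac{1}{5} - 4 = - \frac{19}{5} \approx -3.8$)
$b{\left(P \right)} = 0$ ($b{\left(P \right)} = 0 \left(-3\right) = 0$)
$b{\left(Y \right)} \left(-36\right) \left(-15\right) = 0 \left(-36\right) \left(-15\right) = 0 \left(-15\right) = 0$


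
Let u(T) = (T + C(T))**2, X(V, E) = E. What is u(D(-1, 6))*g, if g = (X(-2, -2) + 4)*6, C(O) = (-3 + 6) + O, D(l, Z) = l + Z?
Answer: 2028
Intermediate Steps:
D(l, Z) = Z + l
C(O) = 3 + O
g = 12 (g = (-2 + 4)*6 = 2*6 = 12)
u(T) = (3 + 2*T)**2 (u(T) = (T + (3 + T))**2 = (3 + 2*T)**2)
u(D(-1, 6))*g = (3 + 2*(6 - 1))**2*12 = (3 + 2*5)**2*12 = (3 + 10)**2*12 = 13**2*12 = 169*12 = 2028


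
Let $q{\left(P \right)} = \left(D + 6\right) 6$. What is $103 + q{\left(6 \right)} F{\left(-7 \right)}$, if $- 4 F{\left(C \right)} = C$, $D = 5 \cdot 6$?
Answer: $481$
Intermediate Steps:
$D = 30$
$F{\left(C \right)} = - \frac{C}{4}$
$q{\left(P \right)} = 216$ ($q{\left(P \right)} = \left(30 + 6\right) 6 = 36 \cdot 6 = 216$)
$103 + q{\left(6 \right)} F{\left(-7 \right)} = 103 + 216 \left(\left(- \frac{1}{4}\right) \left(-7\right)\right) = 103 + 216 \cdot \frac{7}{4} = 103 + 378 = 481$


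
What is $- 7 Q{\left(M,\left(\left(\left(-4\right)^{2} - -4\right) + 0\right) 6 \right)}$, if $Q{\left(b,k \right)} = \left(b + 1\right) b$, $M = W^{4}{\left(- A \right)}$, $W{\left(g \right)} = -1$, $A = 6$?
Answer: $-14$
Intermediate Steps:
$M = 1$ ($M = \left(-1\right)^{4} = 1$)
$Q{\left(b,k \right)} = b \left(1 + b\right)$ ($Q{\left(b,k \right)} = \left(1 + b\right) b = b \left(1 + b\right)$)
$- 7 Q{\left(M,\left(\left(\left(-4\right)^{2} - -4\right) + 0\right) 6 \right)} = - 7 \cdot 1 \left(1 + 1\right) = - 7 \cdot 1 \cdot 2 = \left(-7\right) 2 = -14$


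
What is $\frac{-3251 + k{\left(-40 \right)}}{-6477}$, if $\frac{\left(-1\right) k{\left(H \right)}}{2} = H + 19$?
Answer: $\frac{3209}{6477} \approx 0.49545$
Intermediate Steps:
$k{\left(H \right)} = -38 - 2 H$ ($k{\left(H \right)} = - 2 \left(H + 19\right) = - 2 \left(19 + H\right) = -38 - 2 H$)
$\frac{-3251 + k{\left(-40 \right)}}{-6477} = \frac{-3251 - -42}{-6477} = \left(-3251 + \left(-38 + 80\right)\right) \left(- \frac{1}{6477}\right) = \left(-3251 + 42\right) \left(- \frac{1}{6477}\right) = \left(-3209\right) \left(- \frac{1}{6477}\right) = \frac{3209}{6477}$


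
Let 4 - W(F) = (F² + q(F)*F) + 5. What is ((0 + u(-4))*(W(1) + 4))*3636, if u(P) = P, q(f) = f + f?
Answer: 0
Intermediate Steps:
q(f) = 2*f
W(F) = -1 - 3*F² (W(F) = 4 - ((F² + (2*F)*F) + 5) = 4 - ((F² + 2*F²) + 5) = 4 - (3*F² + 5) = 4 - (5 + 3*F²) = 4 + (-5 - 3*F²) = -1 - 3*F²)
((0 + u(-4))*(W(1) + 4))*3636 = ((0 - 4)*((-1 - 3*1²) + 4))*3636 = -4*((-1 - 3*1) + 4)*3636 = -4*((-1 - 3) + 4)*3636 = -4*(-4 + 4)*3636 = -4*0*3636 = 0*3636 = 0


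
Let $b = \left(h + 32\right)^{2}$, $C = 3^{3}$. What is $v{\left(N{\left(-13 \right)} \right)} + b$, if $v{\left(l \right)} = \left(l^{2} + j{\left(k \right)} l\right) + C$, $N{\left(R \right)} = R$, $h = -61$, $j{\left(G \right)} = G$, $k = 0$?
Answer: $1037$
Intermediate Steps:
$C = 27$
$v{\left(l \right)} = 27 + l^{2}$ ($v{\left(l \right)} = \left(l^{2} + 0 l\right) + 27 = \left(l^{2} + 0\right) + 27 = l^{2} + 27 = 27 + l^{2}$)
$b = 841$ ($b = \left(-61 + 32\right)^{2} = \left(-29\right)^{2} = 841$)
$v{\left(N{\left(-13 \right)} \right)} + b = \left(27 + \left(-13\right)^{2}\right) + 841 = \left(27 + 169\right) + 841 = 196 + 841 = 1037$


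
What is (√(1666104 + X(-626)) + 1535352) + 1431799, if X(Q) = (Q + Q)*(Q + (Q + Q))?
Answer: 2967151 + 4*√251085 ≈ 2.9692e+6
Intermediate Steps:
X(Q) = 6*Q² (X(Q) = (2*Q)*(Q + 2*Q) = (2*Q)*(3*Q) = 6*Q²)
(√(1666104 + X(-626)) + 1535352) + 1431799 = (√(1666104 + 6*(-626)²) + 1535352) + 1431799 = (√(1666104 + 6*391876) + 1535352) + 1431799 = (√(1666104 + 2351256) + 1535352) + 1431799 = (√4017360 + 1535352) + 1431799 = (4*√251085 + 1535352) + 1431799 = (1535352 + 4*√251085) + 1431799 = 2967151 + 4*√251085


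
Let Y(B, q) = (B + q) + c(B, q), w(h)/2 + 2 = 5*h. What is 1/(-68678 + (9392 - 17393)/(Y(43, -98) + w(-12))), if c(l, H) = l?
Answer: -136/9332207 ≈ -1.4573e-5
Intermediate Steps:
w(h) = -4 + 10*h (w(h) = -4 + 2*(5*h) = -4 + 10*h)
Y(B, q) = q + 2*B (Y(B, q) = (B + q) + B = q + 2*B)
1/(-68678 + (9392 - 17393)/(Y(43, -98) + w(-12))) = 1/(-68678 + (9392 - 17393)/((-98 + 2*43) + (-4 + 10*(-12)))) = 1/(-68678 - 8001/((-98 + 86) + (-4 - 120))) = 1/(-68678 - 8001/(-12 - 124)) = 1/(-68678 - 8001/(-136)) = 1/(-68678 - 8001*(-1/136)) = 1/(-68678 + 8001/136) = 1/(-9332207/136) = -136/9332207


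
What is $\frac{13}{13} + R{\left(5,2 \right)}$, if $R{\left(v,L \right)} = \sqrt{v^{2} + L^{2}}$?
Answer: $1 + \sqrt{29} \approx 6.3852$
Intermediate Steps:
$R{\left(v,L \right)} = \sqrt{L^{2} + v^{2}}$
$\frac{13}{13} + R{\left(5,2 \right)} = \frac{13}{13} + \sqrt{2^{2} + 5^{2}} = 13 \cdot \frac{1}{13} + \sqrt{4 + 25} = 1 + \sqrt{29}$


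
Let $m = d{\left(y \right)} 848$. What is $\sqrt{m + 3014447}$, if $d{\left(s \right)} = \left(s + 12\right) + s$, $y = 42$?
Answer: $\sqrt{3095855} \approx 1759.5$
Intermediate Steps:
$d{\left(s \right)} = 12 + 2 s$ ($d{\left(s \right)} = \left(12 + s\right) + s = 12 + 2 s$)
$m = 81408$ ($m = \left(12 + 2 \cdot 42\right) 848 = \left(12 + 84\right) 848 = 96 \cdot 848 = 81408$)
$\sqrt{m + 3014447} = \sqrt{81408 + 3014447} = \sqrt{3095855}$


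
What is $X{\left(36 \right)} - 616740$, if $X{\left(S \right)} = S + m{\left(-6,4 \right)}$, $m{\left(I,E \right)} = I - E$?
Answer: $-616714$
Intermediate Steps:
$X{\left(S \right)} = -10 + S$ ($X{\left(S \right)} = S - 10 = -10 + S$)
$X{\left(36 \right)} - 616740 = \left(-10 + 36\right) - 616740 = 26 - 616740 = -616714$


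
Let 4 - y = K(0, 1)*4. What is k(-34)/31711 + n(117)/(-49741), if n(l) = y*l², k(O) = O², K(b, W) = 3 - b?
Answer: 3530235628/1577336851 ≈ 2.2381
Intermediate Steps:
y = -8 (y = 4 - (3 - 1*0)*4 = 4 - (3 + 0)*4 = 4 - 3*4 = 4 - 1*12 = 4 - 12 = -8)
n(l) = -8*l²
k(-34)/31711 + n(117)/(-49741) = (-34)²/31711 - 8*117²/(-49741) = 1156*(1/31711) - 8*13689*(-1/49741) = 1156/31711 - 109512*(-1/49741) = 1156/31711 + 109512/49741 = 3530235628/1577336851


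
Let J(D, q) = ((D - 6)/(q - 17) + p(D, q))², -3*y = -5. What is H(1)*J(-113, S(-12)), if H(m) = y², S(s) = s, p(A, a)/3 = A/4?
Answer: 2187900625/121104 ≈ 18066.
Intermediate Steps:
y = 5/3 (y = -⅓*(-5) = 5/3 ≈ 1.6667)
p(A, a) = 3*A/4 (p(A, a) = 3*(A/4) = 3*A/4)
J(D, q) = (3*D/4 + (-6 + D)/(-17 + q))² (J(D, q) = ((D - 6)/(q - 17) + 3*D/4)² = ((-6 + D)/(-17 + q) + 3*D/4)² = (3*D/4 + (-6 + D)/(-17 + q))²)
H(m) = 25/9 (H(m) = (5/3)² = 25/9)
H(1)*J(-113, S(-12)) = 25*((-24 - 47*(-113) + 3*(-113)*(-12))²/(16*(-17 - 12)²))/9 = 25*((1/16)*(-24 + 5311 + 4068)²/(-29)²)/9 = 25*((1/16)*(1/841)*9355²)/9 = 25*((1/16)*(1/841)*87516025)/9 = (25/9)*(87516025/13456) = 2187900625/121104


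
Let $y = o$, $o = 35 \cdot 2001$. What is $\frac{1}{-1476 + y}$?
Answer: $\frac{1}{68559} \approx 1.4586 \cdot 10^{-5}$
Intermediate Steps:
$o = 70035$
$y = 70035$
$\frac{1}{-1476 + y} = \frac{1}{-1476 + 70035} = \frac{1}{68559}$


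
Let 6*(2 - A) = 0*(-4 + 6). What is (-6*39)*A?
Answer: -468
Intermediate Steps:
A = 2 (A = 2 - 0*(-4 + 6) = 2 - 0*2 = 2 - ⅙*0 = 2 + 0 = 2)
(-6*39)*A = -6*39*2 = -234*2 = -468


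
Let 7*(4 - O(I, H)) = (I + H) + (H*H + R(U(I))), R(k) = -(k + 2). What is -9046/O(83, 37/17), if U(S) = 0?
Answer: 18300058/17315 ≈ 1056.9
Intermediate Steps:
R(k) = -2 - k (R(k) = -(2 + k) = -2 - k)
O(I, H) = 30/7 - H/7 - I/7 - H²/7 (O(I, H) = 4 - ((I + H) + (H*H + (-2 - 1*0)))/7 = 4 - ((H + I) + (H² + (-2 + 0)))/7 = 4 - ((H + I) + (H² - 2))/7 = 4 - ((H + I) + (-2 + H²))/7 = 4 - (-2 + H + I + H²)/7 = 4 + (2/7 - H/7 - I/7 - H²/7) = 30/7 - H/7 - I/7 - H²/7)
-9046/O(83, 37/17) = -9046/(30/7 - 37/(7*17) - ⅐*83 - (37/17)²/7) = -9046/(30/7 - 37/(7*17) - 83/7 - (37*(1/17))²/7) = -9046/(30/7 - ⅐*37/17 - 83/7 - (37/17)²/7) = -9046/(30/7 - 37/119 - 83/7 - ⅐*1369/289) = -9046/(30/7 - 37/119 - 83/7 - 1369/2023) = -9046/(-17315/2023) = -9046*(-2023/17315) = 18300058/17315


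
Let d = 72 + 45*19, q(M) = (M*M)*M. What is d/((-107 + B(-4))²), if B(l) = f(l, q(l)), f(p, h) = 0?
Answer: 927/11449 ≈ 0.080968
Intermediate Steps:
q(M) = M³ (q(M) = M²*M = M³)
B(l) = 0
d = 927 (d = 72 + 855 = 927)
d/((-107 + B(-4))²) = 927/((-107 + 0)²) = 927/((-107)²) = 927/11449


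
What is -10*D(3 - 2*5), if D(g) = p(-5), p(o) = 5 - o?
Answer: -100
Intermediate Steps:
D(g) = 10 (D(g) = 5 - 1*(-5) = 5 + 5 = 10)
-10*D(3 - 2*5) = -10*10 = -100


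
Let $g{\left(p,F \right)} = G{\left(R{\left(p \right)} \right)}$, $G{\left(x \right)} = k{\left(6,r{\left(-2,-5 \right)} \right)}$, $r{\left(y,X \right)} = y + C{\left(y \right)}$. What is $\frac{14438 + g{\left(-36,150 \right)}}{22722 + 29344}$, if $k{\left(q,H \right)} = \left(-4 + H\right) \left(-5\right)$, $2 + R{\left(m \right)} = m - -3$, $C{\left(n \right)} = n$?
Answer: $\frac{7239}{26033} \approx 0.27807$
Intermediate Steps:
$R{\left(m \right)} = 1 + m$ ($R{\left(m \right)} = -2 + \left(m - -3\right) = -2 + \left(m + 3\right) = -2 + \left(3 + m\right) = 1 + m$)
$r{\left(y,X \right)} = 2 y$ ($r{\left(y,X \right)} = y + y = 2 y$)
$k{\left(q,H \right)} = 20 - 5 H$
$G{\left(x \right)} = 40$ ($G{\left(x \right)} = 20 - 5 \cdot 2 \left(-2\right) = 20 - -20 = 20 + 20 = 40$)
$g{\left(p,F \right)} = 40$
$\frac{14438 + g{\left(-36,150 \right)}}{22722 + 29344} = \frac{14438 + 40}{22722 + 29344} = \frac{14478}{52066} = 14478 \cdot \frac{1}{52066} = \frac{7239}{26033}$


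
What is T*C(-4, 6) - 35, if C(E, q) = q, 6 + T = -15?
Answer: -161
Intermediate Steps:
T = -21 (T = -6 - 15 = -21)
T*C(-4, 6) - 35 = -21*6 - 35 = -126 - 35 = -161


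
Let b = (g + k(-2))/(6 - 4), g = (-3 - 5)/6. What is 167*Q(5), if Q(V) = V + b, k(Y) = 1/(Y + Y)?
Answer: 16867/24 ≈ 702.79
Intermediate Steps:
g = -4/3 (g = -8*1/6 = -4/3 ≈ -1.3333)
k(Y) = 1/(2*Y)
b = -19/24 (b = (-4/3 + (1/2)/(-2))/(6 - 4) = (-4/3 + (1/2)*(-1/2))/2 = (-4/3 - 1/4)*(1/2) = -19/12*1/2 = -19/24 ≈ -0.79167)
Q(V) = -19/24 + V (Q(V) = V - 19/24 = -19/24 + V)
167*Q(5) = 167*(-19/24 + 5) = 167*(101/24) = 16867/24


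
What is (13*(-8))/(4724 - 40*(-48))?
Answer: -26/1661 ≈ -0.015653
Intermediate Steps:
(13*(-8))/(4724 - 40*(-48)) = -104/(4724 + 1920) = -104/6644 = -104*1/6644 = -26/1661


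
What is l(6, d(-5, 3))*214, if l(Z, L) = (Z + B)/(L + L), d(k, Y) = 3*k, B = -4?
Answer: -214/15 ≈ -14.267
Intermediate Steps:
l(Z, L) = (-4 + Z)/(2*L) (l(Z, L) = (Z - 4)/(L + L) = (-4 + Z)/((2*L)) = (-4 + Z)*(1/(2*L)) = (-4 + Z)/(2*L))
l(6, d(-5, 3))*214 = ((-4 + 6)/(2*((3*(-5)))))*214 = ((½)*2/(-15))*214 = ((½)*(-1/15)*2)*214 = -1/15*214 = -214/15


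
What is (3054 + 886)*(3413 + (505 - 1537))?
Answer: 9381140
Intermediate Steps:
(3054 + 886)*(3413 + (505 - 1537)) = 3940*(3413 - 1032) = 3940*2381 = 9381140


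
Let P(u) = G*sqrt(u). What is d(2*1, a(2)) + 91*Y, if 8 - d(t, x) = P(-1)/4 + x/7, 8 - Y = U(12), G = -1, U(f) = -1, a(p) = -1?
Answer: 5790/7 + I/4 ≈ 827.14 + 0.25*I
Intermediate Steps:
Y = 9 (Y = 8 - 1*(-1) = 8 + 1 = 9)
P(u) = -sqrt(u)
d(t, x) = 8 - x/7 + I/4 (d(t, x) = 8 - (-sqrt(-1)/4 + x/7) = 8 - (-I*(1/4) + x*(1/7)) = 8 - (-I/4 + x/7) = 8 + (-x/7 + I/4) = 8 - x/7 + I/4)
d(2*1, a(2)) + 91*Y = (8 - 1/7*(-1) + I/4) + 91*9 = (8 + 1/7 + I/4) + 819 = (57/7 + I/4) + 819 = 5790/7 + I/4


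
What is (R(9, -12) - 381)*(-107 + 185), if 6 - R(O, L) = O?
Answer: -29952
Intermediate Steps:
R(O, L) = 6 - O
(R(9, -12) - 381)*(-107 + 185) = ((6 - 1*9) - 381)*(-107 + 185) = ((6 - 9) - 381)*78 = (-3 - 381)*78 = -384*78 = -29952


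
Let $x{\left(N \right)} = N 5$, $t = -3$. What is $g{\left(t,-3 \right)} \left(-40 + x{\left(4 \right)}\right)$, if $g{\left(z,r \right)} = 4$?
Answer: $-80$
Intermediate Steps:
$x{\left(N \right)} = 5 N$
$g{\left(t,-3 \right)} \left(-40 + x{\left(4 \right)}\right) = 4 \left(-40 + 5 \cdot 4\right) = 4 \left(-40 + 20\right) = 4 \left(-20\right) = -80$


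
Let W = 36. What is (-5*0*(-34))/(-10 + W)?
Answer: 0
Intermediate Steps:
(-5*0*(-34))/(-10 + W) = (-5*0*(-34))/(-10 + 36) = (0*(-34))/26 = 0*(1/26) = 0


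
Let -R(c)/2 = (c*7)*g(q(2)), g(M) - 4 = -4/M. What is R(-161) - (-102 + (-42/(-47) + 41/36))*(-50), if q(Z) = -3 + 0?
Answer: 5941423/846 ≈ 7023.0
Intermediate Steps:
q(Z) = -3
g(M) = 4 - 4/M
R(c) = -224*c/3 (R(c) = -2*c*7*(4 - 4/(-3)) = -2*7*c*(4 - 4*(-⅓)) = -2*7*c*(4 + 4/3) = -2*7*c*16/3 = -224*c/3)
R(-161) - (-102 + (-42/(-47) + 41/36))*(-50) = -224/3*(-161) - (-102 + (-42/(-47) + 41/36))*(-50) = 36064/3 - (-102 + (-42*(-1/47) + 41*(1/36)))*(-50) = 36064/3 - (-102 + (42/47 + 41/36))*(-50) = 36064/3 - (-102 + 3439/1692)*(-50) = 36064/3 - (-169145)*(-50)/1692 = 36064/3 - 1*4228625/846 = 36064/3 - 4228625/846 = 5941423/846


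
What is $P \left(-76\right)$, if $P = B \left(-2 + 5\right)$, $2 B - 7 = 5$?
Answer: $-1368$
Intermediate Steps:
$B = 6$ ($B = \frac{7}{2} + \frac{1}{2} \cdot 5 = \frac{7}{2} + \frac{5}{2} = 6$)
$P = 18$ ($P = 6 \left(-2 + 5\right) = 6 \cdot 3 = 18$)
$P \left(-76\right) = 18 \left(-76\right) = -1368$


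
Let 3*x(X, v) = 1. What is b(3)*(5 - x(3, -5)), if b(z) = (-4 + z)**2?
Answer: 14/3 ≈ 4.6667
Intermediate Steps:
x(X, v) = 1/3 (x(X, v) = (1/3)*1 = 1/3)
b(3)*(5 - x(3, -5)) = (-4 + 3)**2*(5 - 1*1/3) = (-1)**2*(5 - 1/3) = 1*(14/3) = 14/3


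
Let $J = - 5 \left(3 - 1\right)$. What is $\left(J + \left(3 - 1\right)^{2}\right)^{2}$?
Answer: $36$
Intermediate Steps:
$J = -10$ ($J = \left(-5\right) 2 = -10$)
$\left(J + \left(3 - 1\right)^{2}\right)^{2} = \left(-10 + \left(3 - 1\right)^{2}\right)^{2} = \left(-10 + 2^{2}\right)^{2} = \left(-10 + 4\right)^{2} = \left(-6\right)^{2} = 36$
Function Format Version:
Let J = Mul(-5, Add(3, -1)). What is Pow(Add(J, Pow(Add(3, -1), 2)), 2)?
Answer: 36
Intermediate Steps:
J = -10 (J = Mul(-5, 2) = -10)
Pow(Add(J, Pow(Add(3, -1), 2)), 2) = Pow(Add(-10, Pow(Add(3, -1), 2)), 2) = Pow(Add(-10, Pow(2, 2)), 2) = Pow(Add(-10, 4), 2) = Pow(-6, 2) = 36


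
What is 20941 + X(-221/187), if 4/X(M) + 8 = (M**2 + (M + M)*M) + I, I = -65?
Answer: 87177141/4163 ≈ 20941.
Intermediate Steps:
X(M) = 4/(-73 + 3*M**2) (X(M) = 4/(-8 + ((M**2 + (M + M)*M) - 65)) = 4/(-8 + ((M**2 + (2*M)*M) - 65)) = 4/(-8 + ((M**2 + 2*M**2) - 65)) = 4/(-8 + (3*M**2 - 65)) = 4/(-8 + (-65 + 3*M**2)) = 4/(-73 + 3*M**2))
20941 + X(-221/187) = 20941 + 4/(-73 + 3*(-221/187)**2) = 20941 + 4/(-73 + 3*(-221*1/187)**2) = 20941 + 4/(-73 + 3*(-13/11)**2) = 20941 + 4/(-73 + 3*(169/121)) = 20941 + 4/(-73 + 507/121) = 20941 + 4/(-8326/121) = 20941 + 4*(-121/8326) = 20941 - 242/4163 = 87177141/4163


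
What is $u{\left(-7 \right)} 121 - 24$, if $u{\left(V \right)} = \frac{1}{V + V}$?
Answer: $- \frac{457}{14} \approx -32.643$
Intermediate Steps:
$u{\left(V \right)} = \frac{1}{2 V}$
$u{\left(-7 \right)} 121 - 24 = \frac{1}{2 \left(-7\right)} 121 - 24 = \frac{1}{2} \left(- \frac{1}{7}\right) 121 - 24 = \left(- \frac{1}{14}\right) 121 - 24 = - \frac{121}{14} - 24 = - \frac{457}{14}$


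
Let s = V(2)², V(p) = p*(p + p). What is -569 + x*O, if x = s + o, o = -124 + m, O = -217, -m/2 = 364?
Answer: 170427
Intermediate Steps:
m = -728 (m = -2*364 = -728)
o = -852 (o = -124 - 728 = -852)
V(p) = 2*p² (V(p) = p*(2*p) = 2*p²)
s = 64 (s = (2*2²)² = (2*4)² = 8² = 64)
x = -788 (x = 64 - 852 = -788)
-569 + x*O = -569 - 788*(-217) = -569 + 170996 = 170427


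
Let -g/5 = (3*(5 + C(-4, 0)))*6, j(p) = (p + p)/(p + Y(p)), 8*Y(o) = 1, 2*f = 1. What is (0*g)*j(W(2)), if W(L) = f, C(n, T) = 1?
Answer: 0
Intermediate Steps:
f = ½ (f = (½)*1 = ½ ≈ 0.50000)
Y(o) = ⅛ (Y(o) = (⅛)*1 = ⅛)
W(L) = ½
j(p) = 2*p/(⅛ + p) (j(p) = (p + p)/(p + ⅛) = (2*p)/(⅛ + p) = 2*p/(⅛ + p))
g = -540 (g = -5*3*(5 + 1)*6 = -5*3*6*6 = -90*6 = -5*108 = -540)
(0*g)*j(W(2)) = (0*(-540))*(16*(½)/(1 + 8*(½))) = 0*(16*(½)/(1 + 4)) = 0*(16*(½)/5) = 0*(16*(½)*(⅕)) = 0*(8/5) = 0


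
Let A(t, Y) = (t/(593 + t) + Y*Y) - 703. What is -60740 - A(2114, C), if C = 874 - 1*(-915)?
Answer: -8826332620/2707 ≈ -3.2606e+6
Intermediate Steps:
C = 1789 (C = 874 + 915 = 1789)
A(t, Y) = -703 + Y² + t/(593 + t) (A(t, Y) = (t/(593 + t) + Y²) - 703 = (Y² + t/(593 + t)) - 703 = -703 + Y² + t/(593 + t))
-60740 - A(2114, C) = -60740 - (-416879 - 702*2114 + 593*1789² + 2114*1789²)/(593 + 2114) = -60740 - (-416879 - 1484028 + 593*3200521 + 2114*3200521)/2707 = -60740 - (-416879 - 1484028 + 1897908953 + 6765901394)/2707 = -60740 - 8661909440/2707 = -8826332620/2707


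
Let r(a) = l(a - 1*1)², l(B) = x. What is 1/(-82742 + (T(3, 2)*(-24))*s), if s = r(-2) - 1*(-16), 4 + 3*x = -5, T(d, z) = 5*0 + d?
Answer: -1/84542 ≈ -1.1828e-5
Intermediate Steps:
T(d, z) = d (T(d, z) = 0 + d = d)
x = -3 (x = -4/3 + (⅓)*(-5) = -4/3 - 5/3 = -3)
l(B) = -3
r(a) = 9 (r(a) = (-3)² = 9)
s = 25 (s = 9 - 1*(-16) = 9 + 16 = 25)
1/(-82742 + (T(3, 2)*(-24))*s) = 1/(-82742 + (3*(-24))*25) = 1/(-82742 - 72*25) = 1/(-82742 - 1800) = 1/(-84542) = -1/84542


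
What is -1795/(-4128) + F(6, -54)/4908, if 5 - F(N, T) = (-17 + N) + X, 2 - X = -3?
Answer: 737939/1688352 ≈ 0.43708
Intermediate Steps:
X = 5 (X = 2 - 1*(-3) = 2 + 3 = 5)
F(N, T) = 17 - N (F(N, T) = 5 - ((-17 + N) + 5) = 5 - (-12 + N) = 5 + (12 - N) = 17 - N)
-1795/(-4128) + F(6, -54)/4908 = -1795/(-4128) + (17 - 1*6)/4908 = -1795*(-1/4128) + (17 - 6)*(1/4908) = 1795/4128 + 11*(1/4908) = 1795/4128 + 11/4908 = 737939/1688352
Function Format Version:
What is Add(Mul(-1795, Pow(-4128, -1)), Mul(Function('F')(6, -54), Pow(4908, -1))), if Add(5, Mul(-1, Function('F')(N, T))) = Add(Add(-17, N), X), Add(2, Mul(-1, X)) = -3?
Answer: Rational(737939, 1688352) ≈ 0.43708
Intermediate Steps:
X = 5 (X = Add(2, Mul(-1, -3)) = Add(2, 3) = 5)
Function('F')(N, T) = Add(17, Mul(-1, N)) (Function('F')(N, T) = Add(5, Mul(-1, Add(Add(-17, N), 5))) = Add(5, Mul(-1, Add(-12, N))) = Add(5, Add(12, Mul(-1, N))) = Add(17, Mul(-1, N)))
Add(Mul(-1795, Pow(-4128, -1)), Mul(Function('F')(6, -54), Pow(4908, -1))) = Add(Mul(-1795, Pow(-4128, -1)), Mul(Add(17, Mul(-1, 6)), Pow(4908, -1))) = Add(Mul(-1795, Rational(-1, 4128)), Mul(Add(17, -6), Rational(1, 4908))) = Add(Rational(1795, 4128), Mul(11, Rational(1, 4908))) = Add(Rational(1795, 4128), Rational(11, 4908)) = Rational(737939, 1688352)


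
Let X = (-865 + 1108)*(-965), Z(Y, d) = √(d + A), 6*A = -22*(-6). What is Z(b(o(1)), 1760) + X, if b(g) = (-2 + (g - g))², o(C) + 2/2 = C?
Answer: -234495 + 9*√22 ≈ -2.3445e+5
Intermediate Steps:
o(C) = -1 + C
A = 22 (A = (-22*(-6))/6 = (⅙)*132 = 22)
b(g) = 4 (b(g) = (-2 + 0)² = (-2)² = 4)
Z(Y, d) = √(22 + d) (Z(Y, d) = √(d + 22) = √(22 + d))
X = -234495 (X = 243*(-965) = -234495)
Z(b(o(1)), 1760) + X = √(22 + 1760) - 234495 = √1782 - 234495 = 9*√22 - 234495 = -234495 + 9*√22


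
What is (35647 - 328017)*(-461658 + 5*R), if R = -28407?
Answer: 176501722410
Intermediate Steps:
(35647 - 328017)*(-461658 + 5*R) = (35647 - 328017)*(-461658 + 5*(-28407)) = -292370*(-461658 - 142035) = -292370*(-603693) = 176501722410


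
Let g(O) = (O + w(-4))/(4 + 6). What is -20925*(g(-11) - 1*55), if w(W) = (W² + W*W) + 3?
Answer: 1100655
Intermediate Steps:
w(W) = 3 + 2*W² (w(W) = (W² + W²) + 3 = 2*W² + 3 = 3 + 2*W²)
g(O) = 7/2 + O/10 (g(O) = (O + (3 + 2*(-4)²))/(4 + 6) = (O + (3 + 2*16))/10 = (O + (3 + 32))*(⅒) = (O + 35)*(⅒) = (35 + O)*(⅒) = 7/2 + O/10)
-20925*(g(-11) - 1*55) = -20925*((7/2 + (⅒)*(-11)) - 1*55) = -20925*((7/2 - 11/10) - 55) = -20925*(12/5 - 55) = -20925*(-263/5) = 1100655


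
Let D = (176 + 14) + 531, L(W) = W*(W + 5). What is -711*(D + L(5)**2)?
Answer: -2290131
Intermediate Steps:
L(W) = W*(5 + W)
D = 721 (D = 190 + 531 = 721)
-711*(D + L(5)**2) = -711*(721 + (5*(5 + 5))**2) = -711*(721 + (5*10)**2) = -711*(721 + 50**2) = -711*(721 + 2500) = -711*3221 = -2290131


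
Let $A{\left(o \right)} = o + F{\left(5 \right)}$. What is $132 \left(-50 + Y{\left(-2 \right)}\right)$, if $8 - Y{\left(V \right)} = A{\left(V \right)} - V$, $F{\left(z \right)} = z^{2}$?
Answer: $-8844$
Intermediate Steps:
$A{\left(o \right)} = 25 + o$ ($A{\left(o \right)} = o + 5^{2} = o + 25 = 25 + o$)
$Y{\left(V \right)} = -17$ ($Y{\left(V \right)} = 8 - \left(\left(25 + V\right) - V\right) = 8 - 25 = -17$)
$132 \left(-50 + Y{\left(-2 \right)}\right) = 132 \left(-50 - 17\right) = 132 \left(-67\right) = -8844$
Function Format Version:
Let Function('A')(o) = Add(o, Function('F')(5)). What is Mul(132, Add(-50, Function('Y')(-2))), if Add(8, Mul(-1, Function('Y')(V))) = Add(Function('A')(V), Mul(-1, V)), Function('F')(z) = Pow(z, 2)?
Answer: -8844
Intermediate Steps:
Function('A')(o) = Add(25, o) (Function('A')(o) = Add(o, Pow(5, 2)) = Add(o, 25) = Add(25, o))
Function('Y')(V) = -17 (Function('Y')(V) = Add(8, Mul(-1, Add(Add(25, V), Mul(-1, V)))) = Add(8, Mul(-1, 25)) = Add(8, -25) = -17)
Mul(132, Add(-50, Function('Y')(-2))) = Mul(132, Add(-50, -17)) = Mul(132, -67) = -8844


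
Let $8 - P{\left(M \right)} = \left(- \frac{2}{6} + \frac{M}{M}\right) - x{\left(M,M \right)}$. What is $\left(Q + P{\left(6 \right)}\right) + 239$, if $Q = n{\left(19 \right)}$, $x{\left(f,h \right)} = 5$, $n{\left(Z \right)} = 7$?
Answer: $\frac{775}{3} \approx 258.33$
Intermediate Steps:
$Q = 7$
$P{\left(M \right)} = \frac{37}{3}$ ($P{\left(M \right)} = 8 - \left(\left(- \frac{2}{6} + \frac{M}{M}\right) - 5\right) = 8 - \left(\left(\left(-2\right) \frac{1}{6} + 1\right) - 5\right) = 8 - \left(\left(- \frac{1}{3} + 1\right) - 5\right) = 8 - \left(\frac{2}{3} - 5\right) = 8 - - \frac{13}{3} = 8 + \frac{13}{3} = \frac{37}{3}$)
$\left(Q + P{\left(6 \right)}\right) + 239 = \left(7 + \frac{37}{3}\right) + 239 = \frac{58}{3} + 239 = \frac{775}{3}$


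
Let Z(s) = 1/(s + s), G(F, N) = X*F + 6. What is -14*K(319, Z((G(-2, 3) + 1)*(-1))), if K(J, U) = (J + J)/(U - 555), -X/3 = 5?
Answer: 660968/41071 ≈ 16.093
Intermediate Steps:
X = -15 (X = -3*5 = -15)
G(F, N) = 6 - 15*F (G(F, N) = -15*F + 6 = 6 - 15*F)
Z(s) = 1/(2*s)
K(J, U) = 2*J/(-555 + U) (K(J, U) = (2*J)/(-555 + U) = 2*J/(-555 + U))
-14*K(319, Z((G(-2, 3) + 1)*(-1))) = -28*319/(-555 + 1/(2*((((6 - 15*(-2)) + 1)*(-1))))) = -28*319/(-555 + 1/(2*((((6 + 30) + 1)*(-1))))) = -28*319/(-555 + 1/(2*(((36 + 1)*(-1))))) = -28*319/(-555 + 1/(2*((37*(-1))))) = -28*319/(-555 + (1/2)/(-37)) = -28*319/(-555 + (1/2)*(-1/37)) = -28*319/(-555 - 1/74) = -28*319/(-41071/74) = -28*319*(-74)/41071 = -14*(-47212/41071) = 660968/41071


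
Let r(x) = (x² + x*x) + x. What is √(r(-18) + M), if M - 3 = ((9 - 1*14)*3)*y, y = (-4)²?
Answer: √393 ≈ 19.824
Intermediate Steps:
r(x) = x + 2*x² (r(x) = (x² + x²) + x = 2*x² + x = x + 2*x²)
y = 16
M = -237 (M = 3 + ((9 - 1*14)*3)*16 = 3 + ((9 - 14)*3)*16 = 3 - 5*3*16 = 3 - 15*16 = 3 - 240 = -237)
√(r(-18) + M) = √(-18*(1 + 2*(-18)) - 237) = √(-18*(1 - 36) - 237) = √(-18*(-35) - 237) = √(630 - 237) = √393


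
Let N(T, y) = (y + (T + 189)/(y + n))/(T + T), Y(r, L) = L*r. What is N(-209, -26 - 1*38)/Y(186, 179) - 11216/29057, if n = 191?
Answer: -1651952462409/4279721468099 ≈ -0.38600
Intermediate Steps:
N(T, y) = (y + (189 + T)/(191 + y))/(2*T) (N(T, y) = (y + (T + 189)/(y + 191))/(T + T) = (y + (189 + T)/(191 + y))/((2*T)) = (y + (189 + T)/(191 + y))*(1/(2*T)) = (y + (189 + T)/(191 + y))/(2*T))
N(-209, -26 - 1*38)/Y(186, 179) - 11216/29057 = ((½)*(189 - 209 + (-26 - 1*38)² + 191*(-26 - 1*38))/(-209*(191 + (-26 - 1*38))))/((179*186)) - 11216/29057 = ((½)*(-1/209)*(189 - 209 + (-26 - 38)² + 191*(-26 - 38))/(191 + (-26 - 38)))/33294 - 11216*1/29057 = ((½)*(-1/209)*(189 - 209 + (-64)² + 191*(-64))/(191 - 64))*(1/33294) - 11216/29057 = ((½)*(-1/209)*(189 - 209 + 4096 - 12224)/127)*(1/33294) - 11216/29057 = ((½)*(-1/209)*(1/127)*(-8148))*(1/33294) - 11216/29057 = (4074/26543)*(1/33294) - 11216/29057 = 679/147287107 - 11216/29057 = -1651952462409/4279721468099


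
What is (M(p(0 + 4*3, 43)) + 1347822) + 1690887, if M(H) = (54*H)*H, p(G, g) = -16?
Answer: 3052533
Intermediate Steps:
M(H) = 54*H²
(M(p(0 + 4*3, 43)) + 1347822) + 1690887 = (54*(-16)² + 1347822) + 1690887 = (54*256 + 1347822) + 1690887 = (13824 + 1347822) + 1690887 = 1361646 + 1690887 = 3052533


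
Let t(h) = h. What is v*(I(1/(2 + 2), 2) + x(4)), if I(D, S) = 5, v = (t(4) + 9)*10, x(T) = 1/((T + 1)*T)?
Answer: 1313/2 ≈ 656.50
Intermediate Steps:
x(T) = 1/(T*(1 + T)) (x(T) = 1/((1 + T)*T) = 1/(T*(1 + T)))
v = 130 (v = (4 + 9)*10 = 13*10 = 130)
v*(I(1/(2 + 2), 2) + x(4)) = 130*(5 + 1/(4*(1 + 4))) = 130*(5 + (1/4)/5) = 130*(5 + (1/4)*(1/5)) = 130*(5 + 1/20) = 130*(101/20) = 1313/2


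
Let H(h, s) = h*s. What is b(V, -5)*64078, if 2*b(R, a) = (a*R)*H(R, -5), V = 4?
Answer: 12815600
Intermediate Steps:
b(R, a) = -5*a*R**2/2 (b(R, a) = ((a*R)*(R*(-5)))/2 = ((R*a)*(-5*R))/2 = (-5*a*R**2)/2 = -5*a*R**2/2)
b(V, -5)*64078 = -5/2*(-5)*4**2*64078 = -5/2*(-5)*16*64078 = 200*64078 = 12815600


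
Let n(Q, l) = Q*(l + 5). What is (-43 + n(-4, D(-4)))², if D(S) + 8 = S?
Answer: 225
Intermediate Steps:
D(S) = -8 + S
n(Q, l) = Q*(5 + l)
(-43 + n(-4, D(-4)))² = (-43 - 4*(5 + (-8 - 4)))² = (-43 - 4*(5 - 12))² = (-43 - 4*(-7))² = (-43 + 28)² = (-15)² = 225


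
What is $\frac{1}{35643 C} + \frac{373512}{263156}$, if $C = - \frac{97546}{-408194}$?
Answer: $\frac{162343240227275}{114368652789771} \approx 1.4195$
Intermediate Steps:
$C = \frac{48773}{204097}$ ($C = \left(-97546\right) \left(- \frac{1}{408194}\right) = \frac{48773}{204097} \approx 0.23897$)
$\frac{1}{35643 C} + \frac{373512}{263156} = \frac{1}{35643 \cdot \frac{48773}{204097}} + \frac{373512}{263156} = \frac{1}{35643} \cdot \frac{204097}{48773} + 373512 \cdot \frac{1}{263156} = \frac{204097}{1738416039} + \frac{93378}{65789} = \frac{162343240227275}{114368652789771}$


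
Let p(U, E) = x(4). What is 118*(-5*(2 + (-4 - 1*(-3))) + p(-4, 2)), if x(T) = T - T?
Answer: -590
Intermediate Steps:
x(T) = 0
p(U, E) = 0
118*(-5*(2 + (-4 - 1*(-3))) + p(-4, 2)) = 118*(-5*(2 + (-4 - 1*(-3))) + 0) = 118*(-5*(2 + (-4 + 3)) + 0) = 118*(-5*(2 - 1) + 0) = 118*(-5*1 + 0) = 118*(-5 + 0) = 118*(-5) = -590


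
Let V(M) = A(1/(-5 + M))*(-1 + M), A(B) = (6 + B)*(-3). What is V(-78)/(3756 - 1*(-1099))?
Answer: 117789/402965 ≈ 0.29231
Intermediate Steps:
A(B) = -18 - 3*B
V(M) = (-1 + M)*(-18 - 3/(-5 + M)) (V(M) = (-18 - 3/(-5 + M))*(-1 + M) = (-1 + M)*(-18 - 3/(-5 + M)))
V(-78)/(3756 - 1*(-1099)) = (3*(-29 - 6*(-78)**2 + 35*(-78))/(-5 - 78))/(3756 - 1*(-1099)) = (3*(-29 - 6*6084 - 2730)/(-83))/(3756 + 1099) = (3*(-1/83)*(-29 - 36504 - 2730))/4855 = (3*(-1/83)*(-39263))*(1/4855) = (117789/83)*(1/4855) = 117789/402965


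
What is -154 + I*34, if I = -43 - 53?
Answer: -3418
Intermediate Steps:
I = -96
-154 + I*34 = -154 - 96*34 = -154 - 3264 = -3418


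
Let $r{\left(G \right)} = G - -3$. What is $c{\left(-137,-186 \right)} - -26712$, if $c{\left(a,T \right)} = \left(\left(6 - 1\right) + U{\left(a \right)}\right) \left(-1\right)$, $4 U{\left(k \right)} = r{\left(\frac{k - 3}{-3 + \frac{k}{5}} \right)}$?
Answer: $\frac{4059175}{152} \approx 26705.0$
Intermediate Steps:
$r{\left(G \right)} = 3 + G$ ($r{\left(G \right)} = G + 3 = 3 + G$)
$U{\left(k \right)} = \frac{3}{4} + \frac{-3 + k}{4 \left(-3 + \frac{k}{5}\right)}$ ($U{\left(k \right)} = \frac{3 + \frac{k - 3}{-3 + \frac{k}{5}}}{4} = \frac{3 + \frac{-3 + k}{-3 + k \frac{1}{5}}}{4} = \frac{3 + \frac{-3 + k}{-3 + \frac{k}{5}}}{4} = \frac{3}{4} + \frac{-3 + k}{4 \left(-3 + \frac{k}{5}\right)}$)
$c{\left(a,T \right)} = -5 - \frac{-15 + 2 a}{-15 + a}$ ($c{\left(a,T \right)} = \left(\left(6 - 1\right) + \frac{-15 + 2 a}{-15 + a}\right) \left(-1\right) = \left(5 + \frac{-15 + 2 a}{-15 + a}\right) \left(-1\right) = -5 - \frac{-15 + 2 a}{-15 + a}$)
$c{\left(-137,-186 \right)} - -26712 = \frac{90 - -959}{-15 - 137} - -26712 = \frac{90 + 959}{-152} + 26712 = \left(- \frac{1}{152}\right) 1049 + 26712 = - \frac{1049}{152} + 26712 = \frac{4059175}{152}$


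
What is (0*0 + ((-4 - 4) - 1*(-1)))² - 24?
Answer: 25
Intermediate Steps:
(0*0 + ((-4 - 4) - 1*(-1)))² - 24 = (0 + (-8 + 1))² - 24 = (0 - 7)² - 24 = (-7)² - 24 = 49 - 24 = 25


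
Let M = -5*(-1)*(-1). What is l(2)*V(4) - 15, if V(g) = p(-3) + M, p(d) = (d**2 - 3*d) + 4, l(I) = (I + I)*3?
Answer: 189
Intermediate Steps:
l(I) = 6*I (l(I) = (2*I)*3 = 6*I)
M = -5 (M = 5*(-1) = -5)
p(d) = 4 + d**2 - 3*d
V(g) = 17 (V(g) = (4 + (-3)**2 - 3*(-3)) - 5 = (4 + 9 + 9) - 5 = 22 - 5 = 17)
l(2)*V(4) - 15 = (6*2)*17 - 15 = 12*17 - 15 = 204 - 15 = 189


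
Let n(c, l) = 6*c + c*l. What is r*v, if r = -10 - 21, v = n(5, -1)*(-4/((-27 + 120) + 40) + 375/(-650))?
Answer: 1626725/3458 ≈ 470.42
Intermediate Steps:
v = -52475/3458 (v = (5*(6 - 1))*(-4/((-27 + 120) + 40) + 375/(-650)) = (5*5)*(-4/(93 + 40) + 375*(-1/650)) = 25*(-4/133 - 15/26) = 25*(-2099/3458) = -52475/3458 ≈ -15.175)
r = -31
r*v = -31*(-52475/3458) = 1626725/3458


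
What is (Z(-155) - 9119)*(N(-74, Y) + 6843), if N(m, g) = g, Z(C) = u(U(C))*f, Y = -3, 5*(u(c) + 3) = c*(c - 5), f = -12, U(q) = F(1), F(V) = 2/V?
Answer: -62029224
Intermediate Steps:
U(q) = 2 (U(q) = 2/1 = 2*1 = 2)
u(c) = -3 + c*(-5 + c)/5 (u(c) = -3 + (c*(c - 5))/5 = -3 + (c*(-5 + c))/5 = -3 + c*(-5 + c)/5)
Z(C) = 252/5 (Z(C) = (-3 - 1*2 + (⅕)*2²)*(-12) = (-3 - 2 + (⅕)*4)*(-12) = (-3 - 2 + ⅘)*(-12) = -21/5*(-12) = 252/5)
(Z(-155) - 9119)*(N(-74, Y) + 6843) = (252/5 - 9119)*(-3 + 6843) = -45343/5*6840 = -62029224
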